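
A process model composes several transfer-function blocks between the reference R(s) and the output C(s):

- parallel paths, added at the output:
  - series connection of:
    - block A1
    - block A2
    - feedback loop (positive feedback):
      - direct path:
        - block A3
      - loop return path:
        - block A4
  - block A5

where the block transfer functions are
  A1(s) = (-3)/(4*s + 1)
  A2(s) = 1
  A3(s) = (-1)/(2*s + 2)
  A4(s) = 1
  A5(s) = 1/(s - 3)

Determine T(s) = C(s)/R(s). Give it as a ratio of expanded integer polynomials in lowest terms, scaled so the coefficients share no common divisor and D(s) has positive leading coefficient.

Reducing step by step:

1. feedback reduction of A3, A4 -> (-1)/(2*s + 3)
2. combine A1, A2, [A3/(1-A3*A4)] in series -> 3/(8*s^2 + 14*s + 3)
3. parallel reduction of (A1*A2*[A3/(1-A3*A4)]), A5: this yields T(s), and no further normalization is needed

Answer: (8*s^2 + 17*s - 6)/(8*s^3 - 10*s^2 - 39*s - 9)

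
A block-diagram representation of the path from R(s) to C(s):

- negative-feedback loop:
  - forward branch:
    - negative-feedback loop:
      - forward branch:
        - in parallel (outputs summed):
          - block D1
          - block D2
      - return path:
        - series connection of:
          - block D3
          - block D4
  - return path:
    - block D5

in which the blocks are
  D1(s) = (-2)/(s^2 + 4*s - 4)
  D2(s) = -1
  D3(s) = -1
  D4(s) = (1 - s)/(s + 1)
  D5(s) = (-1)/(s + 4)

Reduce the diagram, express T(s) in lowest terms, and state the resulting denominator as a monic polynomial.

The answer is s^3 + 19*s^2/3 + 20*s/3 - 26/3.

Reasoning:
Step 1. combine D1, D2 in parallel; result (-s^2 - 4*s + 2)/(s^2 + 4*s - 4)
Step 2. multiply D3, D4 (series); result (s - 1)/(s + 1)
Step 3. close the feedback loop around (D1+D2), (D3*D4); result (-s^3 - 5*s^2 - 2*s + 2)/(2*s^2 + 6*s - 6)
Step 4. collapse the loop ([(D1+D2)/(1+(D1+D2)*(D3*D4))] forward, D5 return); result (-s^4 - 9*s^3 - 22*s^2 - 6*s + 8)/(3*s^3 + 19*s^2 + 20*s - 26)
Step 4 gives the fully reduced T(s), with no common factor left to cancel. The denominator's leading coefficient is 3, so divide each of its coefficients by 3 to get the monic form.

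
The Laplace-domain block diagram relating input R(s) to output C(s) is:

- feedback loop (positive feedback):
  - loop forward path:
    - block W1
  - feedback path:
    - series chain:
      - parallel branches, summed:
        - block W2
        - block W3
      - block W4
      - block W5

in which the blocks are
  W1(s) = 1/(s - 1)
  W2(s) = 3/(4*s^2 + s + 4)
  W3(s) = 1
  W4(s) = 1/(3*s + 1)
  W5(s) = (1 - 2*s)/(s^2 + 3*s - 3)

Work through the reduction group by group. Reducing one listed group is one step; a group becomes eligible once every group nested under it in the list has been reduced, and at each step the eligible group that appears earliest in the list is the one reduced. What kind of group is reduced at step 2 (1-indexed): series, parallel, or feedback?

Step 1: reduce the parallel group W2, W3
Step 2: multiply (W2+W3), W4, W5 (series)
Step 3: reduce the feedback loop with forward W1 and return ((W2+W3)*W4*W5)
So the answer for step 2 is series.

Answer: series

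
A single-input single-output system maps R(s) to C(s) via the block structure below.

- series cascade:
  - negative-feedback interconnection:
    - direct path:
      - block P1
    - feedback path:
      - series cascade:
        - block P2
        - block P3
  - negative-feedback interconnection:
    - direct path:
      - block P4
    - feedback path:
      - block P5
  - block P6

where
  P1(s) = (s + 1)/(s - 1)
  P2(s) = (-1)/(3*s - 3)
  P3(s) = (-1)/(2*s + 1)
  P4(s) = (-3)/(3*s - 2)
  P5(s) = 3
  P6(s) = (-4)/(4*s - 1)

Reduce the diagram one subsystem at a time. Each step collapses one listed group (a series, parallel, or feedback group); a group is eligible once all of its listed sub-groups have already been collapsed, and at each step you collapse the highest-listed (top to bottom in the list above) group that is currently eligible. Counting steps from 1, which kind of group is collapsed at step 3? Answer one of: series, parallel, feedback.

Reducing step by step:

1. combine P2, P3 in series
2. collapse the loop (P1 forward, (P2*P3) return)
3. reduce the feedback loop with forward P4 and return P5
4. multiply [P1/(1+P1*(P2*P3))], [P4/(1+P4*P5)], P6 (series)
The group at step 3 is a feedback group.

Answer: feedback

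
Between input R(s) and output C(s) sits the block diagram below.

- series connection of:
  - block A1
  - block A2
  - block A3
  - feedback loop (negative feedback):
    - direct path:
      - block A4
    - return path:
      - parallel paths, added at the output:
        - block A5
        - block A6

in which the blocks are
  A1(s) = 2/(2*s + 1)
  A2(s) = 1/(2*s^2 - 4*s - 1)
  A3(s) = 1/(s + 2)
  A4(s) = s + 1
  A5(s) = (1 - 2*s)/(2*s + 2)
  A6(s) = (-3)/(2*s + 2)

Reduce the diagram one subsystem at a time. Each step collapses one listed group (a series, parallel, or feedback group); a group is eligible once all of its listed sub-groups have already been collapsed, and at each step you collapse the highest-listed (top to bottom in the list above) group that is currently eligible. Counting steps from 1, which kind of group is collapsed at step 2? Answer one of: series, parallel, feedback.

1. combine A5, A6 in parallel
2. apply the feedback formula to A4, (A5+A6)
3. multiply A1, A2, A3, [A4/(1+A4*(A5+A6))] (series)
Step 2: feedback.

Hence the answer: feedback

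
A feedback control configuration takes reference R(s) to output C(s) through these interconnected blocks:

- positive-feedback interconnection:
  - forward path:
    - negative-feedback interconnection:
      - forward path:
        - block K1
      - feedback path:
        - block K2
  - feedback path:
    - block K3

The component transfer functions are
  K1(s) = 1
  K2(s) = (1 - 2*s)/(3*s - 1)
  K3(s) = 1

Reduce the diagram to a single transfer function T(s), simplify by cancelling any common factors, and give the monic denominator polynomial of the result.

First reduce the diagram to T(s).

Step 1: feedback reduction of K1, K2 gives (3*s - 1)/s
Step 2: reduce the feedback loop with forward [K1/(1+K1*K2)] and return K3 gives (1 - 3*s)/(2*s - 1)
The result of step 2 is T(s) in lowest terms. Its denominator has leading coefficient 2; dividing the denominator through by 2 makes it monic.

Answer: s - 1/2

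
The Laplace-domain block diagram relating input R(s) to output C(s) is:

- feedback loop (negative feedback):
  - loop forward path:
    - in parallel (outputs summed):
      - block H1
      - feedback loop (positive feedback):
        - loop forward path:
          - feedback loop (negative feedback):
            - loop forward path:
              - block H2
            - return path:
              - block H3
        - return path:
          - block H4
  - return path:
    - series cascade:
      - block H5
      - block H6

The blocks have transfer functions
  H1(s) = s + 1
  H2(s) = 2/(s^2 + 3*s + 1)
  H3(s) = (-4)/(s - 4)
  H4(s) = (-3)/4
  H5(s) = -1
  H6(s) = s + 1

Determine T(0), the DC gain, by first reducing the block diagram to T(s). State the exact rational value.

Step 1 - feedback reduction of H2, H3 = (2*s - 8)/(s^3 - s^2 - 11*s - 12)
Step 2 - close the feedback loop around [H2/(1+H2*H3)], H4 = (4*s - 16)/(2*s^3 - 2*s^2 - 19*s - 36)
Step 3 - add H1, [[H2/(1+H2*H3)]/(1-[H2/(1+H2*H3)]*H4)] (parallel) = (2*s^4 - 21*s^2 - 51*s - 52)/(2*s^3 - 2*s^2 - 19*s - 36)
Step 4 - combine H5, H6 in series = -s - 1
Step 5 - reduce the feedback loop with forward (H1+[[H2/(1+H2*H3)]/(1-[H2/(1+H2*H3)]*H4)]) and return (H5*H6) = (-2*s^4 + 21*s^2 + 51*s + 52)/(2*s^5 + 2*s^4 - 23*s^3 - 70*s^2 - 84*s - 16)
Evaluating the step-5 result (the overall T(s)) at s = 0 gives T(0) = 52/(-16) = -13/4.

Hence the answer: -13/4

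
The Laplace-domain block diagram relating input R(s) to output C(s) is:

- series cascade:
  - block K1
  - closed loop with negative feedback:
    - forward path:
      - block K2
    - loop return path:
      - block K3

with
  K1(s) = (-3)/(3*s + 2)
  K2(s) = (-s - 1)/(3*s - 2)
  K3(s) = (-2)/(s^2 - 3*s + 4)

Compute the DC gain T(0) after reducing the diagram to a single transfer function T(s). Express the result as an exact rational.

First reduce the diagram to T(s).

Step 1: collapse the loop (K2 forward, K3 return): (-s^3 + 2*s^2 - s - 4)/(3*s^3 - 11*s^2 + 20*s - 6)
Step 2: reduce the series chain K1, [K2/(1+K2*K3)]: (3*s^3 - 6*s^2 + 3*s + 12)/(9*s^4 - 27*s^3 + 38*s^2 + 22*s - 12)
That last expression is T(s); at s = 0 only the constant terms survive, so T(0) = 12/(-12) = -1.

Answer: -1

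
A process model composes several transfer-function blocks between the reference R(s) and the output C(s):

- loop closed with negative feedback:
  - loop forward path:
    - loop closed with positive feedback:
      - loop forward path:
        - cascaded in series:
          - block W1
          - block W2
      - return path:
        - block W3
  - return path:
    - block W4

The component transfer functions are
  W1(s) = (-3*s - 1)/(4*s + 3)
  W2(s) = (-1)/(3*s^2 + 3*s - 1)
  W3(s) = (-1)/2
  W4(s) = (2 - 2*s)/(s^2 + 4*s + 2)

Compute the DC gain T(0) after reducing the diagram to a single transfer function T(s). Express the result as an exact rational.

First reduce the diagram to T(s).

[1] combine W1, W2 in series -> (3*s + 1)/(12*s^3 + 21*s^2 + 5*s - 3)
[2] reduce the feedback loop with forward (W1*W2) and return W3 -> (6*s + 2)/(24*s^3 + 42*s^2 + 13*s - 5)
[3] feedback reduction of [(W1*W2)/(1-(W1*W2)*W3)], W4 -> (6*s^3 + 26*s^2 + 20*s + 4)/(24*s^5 + 138*s^4 + 229*s^3 + 119*s^2 + 14*s - 6)
The step-3 result is T(s). Setting s = 0: T(0) = 4/(-6) = -2/3.

Answer: -2/3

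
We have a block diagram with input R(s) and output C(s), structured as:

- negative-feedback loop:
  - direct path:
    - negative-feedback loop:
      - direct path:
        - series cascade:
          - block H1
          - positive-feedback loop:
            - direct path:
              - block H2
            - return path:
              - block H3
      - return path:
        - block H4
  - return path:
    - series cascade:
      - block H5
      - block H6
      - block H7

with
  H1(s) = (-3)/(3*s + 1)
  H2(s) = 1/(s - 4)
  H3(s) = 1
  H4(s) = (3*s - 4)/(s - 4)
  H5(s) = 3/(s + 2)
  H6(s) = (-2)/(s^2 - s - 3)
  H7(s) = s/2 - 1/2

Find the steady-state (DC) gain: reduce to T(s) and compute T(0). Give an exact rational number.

(1) feedback reduction of H2, H3 gives 1/(s - 5)
(2) series reduction of H1, [H2/(1-H2*H3)] gives (-3)/(3*s^2 - 14*s - 5)
(3) collapse the loop ((H1*[H2/(1-H2*H3)]) forward, H4 return) gives (12 - 3*s)/(3*s^3 - 26*s^2 + 42*s + 32)
(4) multiply H5, H6, H7 (series) gives (3 - 3*s)/(s^3 + s^2 - 5*s - 6)
(5) feedback reduction of [(H1*[H2/(1-H2*H3)])/(1+(H1*[H2/(1-H2*H3)])*H4)], (H5*H6*H7) gives (-3*s^4 + 9*s^3 + 27*s^2 - 42*s - 72)/(3*s^6 - 23*s^5 + s^4 + 186*s^3 - 13*s^2 - 457*s - 156)
DC gain: substitute s = 0 into T(s) from step 5: T(0) = -72/(-156) = 6/13.

Therefore the answer is 6/13.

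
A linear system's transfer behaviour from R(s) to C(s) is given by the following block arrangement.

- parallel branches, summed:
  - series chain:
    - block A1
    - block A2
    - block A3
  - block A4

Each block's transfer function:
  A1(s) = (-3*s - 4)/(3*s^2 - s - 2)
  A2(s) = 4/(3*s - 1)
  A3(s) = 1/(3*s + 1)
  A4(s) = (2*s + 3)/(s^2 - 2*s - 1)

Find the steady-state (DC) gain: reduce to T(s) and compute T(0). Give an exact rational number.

Answer: -11

Working:
Step 1 - multiply A1, A2, A3 (series): (-12*s - 16)/(27*s^4 - 9*s^3 - 21*s^2 + s + 2)
Step 2 - add (A1*A2*A3), A4 (parallel): (54*s^5 + 63*s^4 - 81*s^3 - 53*s^2 + 51*s + 22)/(27*s^6 - 63*s^5 - 30*s^4 + 52*s^3 + 21*s^2 - 5*s - 2)
DC gain: substitute s = 0 into T(s) from step 2: T(0) = 22/(-2) = -11.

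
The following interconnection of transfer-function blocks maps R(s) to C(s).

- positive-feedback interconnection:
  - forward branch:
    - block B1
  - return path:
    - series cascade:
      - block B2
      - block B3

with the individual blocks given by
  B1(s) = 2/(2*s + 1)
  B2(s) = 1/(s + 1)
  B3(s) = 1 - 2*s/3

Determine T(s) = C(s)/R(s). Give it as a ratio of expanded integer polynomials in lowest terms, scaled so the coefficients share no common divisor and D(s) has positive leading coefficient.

First reduce the diagram to T(s).

(1) multiply B2, B3 (series); result (3 - 2*s)/(3*s + 3)
(2) collapse the loop (B1 forward, (B2*B3) return): this yields T(s), and no further normalization is needed

Answer: (6*s + 6)/(6*s^2 + 13*s - 3)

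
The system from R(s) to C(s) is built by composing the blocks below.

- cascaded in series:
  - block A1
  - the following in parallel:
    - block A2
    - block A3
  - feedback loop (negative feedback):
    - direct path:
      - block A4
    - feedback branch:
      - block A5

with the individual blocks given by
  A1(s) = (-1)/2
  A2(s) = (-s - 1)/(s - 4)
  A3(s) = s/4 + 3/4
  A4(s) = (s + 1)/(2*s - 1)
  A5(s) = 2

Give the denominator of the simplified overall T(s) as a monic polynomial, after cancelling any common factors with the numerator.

(1) reduce the parallel group A2, A3 = (s^2 - 5*s - 16)/(4*s - 16)
(2) feedback reduction of A4, A5 = (s + 1)/(4*s + 1)
(3) multiply A1, (A2+A3), [A4/(1+A4*A5)] (series) = (-s^3 + 4*s^2 + 21*s + 16)/(32*s^2 - 120*s - 32)
T(s) is the step-3 result (common factors already cancelled). Leading coefficient of the denominator: 32. Divide through by 32 for the monic polynomial.

Therefore the answer is s^2 - 15*s/4 - 1.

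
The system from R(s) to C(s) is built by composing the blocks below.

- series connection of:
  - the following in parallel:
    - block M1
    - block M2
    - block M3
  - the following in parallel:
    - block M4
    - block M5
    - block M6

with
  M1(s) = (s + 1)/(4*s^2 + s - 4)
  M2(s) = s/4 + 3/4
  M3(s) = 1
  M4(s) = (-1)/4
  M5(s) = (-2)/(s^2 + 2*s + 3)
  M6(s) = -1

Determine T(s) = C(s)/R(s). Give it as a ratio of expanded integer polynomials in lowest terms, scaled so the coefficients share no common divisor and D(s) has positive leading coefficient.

Step 1: reduce the parallel group M1, M2, M3: (4*s^3 + 29*s^2 + 7*s - 24)/(16*s^2 + 4*s - 16)
Step 2: parallel reduction of M4, M5, M6: (-5*s^2 - 10*s - 23)/(4*s^2 + 8*s + 12)
Step 3: combine (M1+M2+M3), (M4+M5+M6) in series; the result is T(s) itself (integer coefficients, no common factor, positive leading denominator coefficient)

Final answer: (-20*s^5 - 185*s^4 - 417*s^3 - 617*s^2 + 79*s + 552)/(64*s^4 + 144*s^3 + 160*s^2 - 80*s - 192)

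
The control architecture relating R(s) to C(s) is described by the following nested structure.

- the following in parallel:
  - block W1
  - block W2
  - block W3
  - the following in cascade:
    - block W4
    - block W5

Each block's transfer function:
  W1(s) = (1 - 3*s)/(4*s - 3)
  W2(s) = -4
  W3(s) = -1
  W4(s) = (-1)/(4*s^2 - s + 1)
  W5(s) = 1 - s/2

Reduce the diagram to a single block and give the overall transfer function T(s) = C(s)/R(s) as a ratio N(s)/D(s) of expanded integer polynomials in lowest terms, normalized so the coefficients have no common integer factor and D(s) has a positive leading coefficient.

Answer: (-184*s^3 + 178*s^2 - 89*s + 38)/(32*s^3 - 32*s^2 + 14*s - 6)

Working:
Step 1 - combine W4, W5 in series, giving (s - 2)/(8*s^2 - 2*s + 2)
Step 2 - parallel reduction of W1, W2, W3, (W4*W5), which is the overall transfer function T(s) = C(s)/R(s) in lowest terms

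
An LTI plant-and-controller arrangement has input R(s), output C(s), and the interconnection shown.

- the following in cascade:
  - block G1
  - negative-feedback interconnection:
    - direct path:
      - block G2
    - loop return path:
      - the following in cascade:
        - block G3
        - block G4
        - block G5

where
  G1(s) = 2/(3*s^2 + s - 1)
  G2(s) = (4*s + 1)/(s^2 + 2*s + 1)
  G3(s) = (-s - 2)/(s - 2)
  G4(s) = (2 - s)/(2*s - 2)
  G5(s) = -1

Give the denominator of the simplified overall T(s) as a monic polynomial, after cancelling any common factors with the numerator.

[1] cascade G3, G4, G5: (-s - 2)/(2*s - 2)
[2] apply the feedback formula to G2, (G3*G4*G5): (8*s^2 - 6*s - 2)/(2*s^3 - 2*s^2 - 11*s - 4)
[3] series reduction of G1, [G2/(1+G2*(G3*G4*G5))]: (16*s^2 - 12*s - 4)/(6*s^5 - 4*s^4 - 37*s^3 - 21*s^2 + 7*s + 4)
No further cancellation is possible in the step-3 result, so that is T(s). Its denominator becomes monic after dividing by the leading coefficient 6.

Hence the answer: s^5 - 2*s^4/3 - 37*s^3/6 - 7*s^2/2 + 7*s/6 + 2/3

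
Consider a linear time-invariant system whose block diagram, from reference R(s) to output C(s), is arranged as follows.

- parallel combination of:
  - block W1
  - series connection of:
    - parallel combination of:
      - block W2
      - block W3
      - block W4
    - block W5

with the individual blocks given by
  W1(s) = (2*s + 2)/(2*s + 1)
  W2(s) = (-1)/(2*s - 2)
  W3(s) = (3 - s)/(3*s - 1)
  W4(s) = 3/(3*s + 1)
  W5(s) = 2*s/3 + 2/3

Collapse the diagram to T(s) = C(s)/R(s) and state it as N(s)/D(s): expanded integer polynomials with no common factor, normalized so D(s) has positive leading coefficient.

Step 1: reduce the parallel group W2, W3, W4 gives (-6*s^3 + 31*s^2 - 34*s + 1)/(18*s^3 - 18*s^2 - 2*s + 2)
Step 2: series reduction of (W2+W3+W4), W5 gives (-6*s^4 + 25*s^3 - 3*s^2 - 33*s + 1)/(27*s^3 - 27*s^2 - 3*s + 3)
Step 3: parallel reduction of W1, ((W2+W3+W4)*W5); the result is T(s) itself (integer coefficients, no common factor, positive leading denominator coefficient)

Answer: (-12*s^5 + 98*s^4 + 19*s^3 - 129*s^2 - 31*s + 7)/(54*s^4 - 27*s^3 - 33*s^2 + 3*s + 3)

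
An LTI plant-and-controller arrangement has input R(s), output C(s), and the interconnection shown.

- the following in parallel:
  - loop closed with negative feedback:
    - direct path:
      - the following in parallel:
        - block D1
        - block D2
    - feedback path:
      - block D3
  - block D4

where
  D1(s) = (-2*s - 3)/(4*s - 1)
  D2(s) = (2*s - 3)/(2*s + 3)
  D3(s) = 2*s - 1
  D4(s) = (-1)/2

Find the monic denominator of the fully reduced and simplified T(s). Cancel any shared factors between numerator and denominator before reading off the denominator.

Step 1. reduce the parallel group D1, D2, giving (4*s^2 - 26*s - 6)/(8*s^2 + 10*s - 3)
Step 2. feedback reduction of (D1+D2), D3, giving (4*s^2 - 26*s - 6)/(8*s^3 - 48*s^2 + 24*s + 3)
Step 3. combine [(D1+D2)/(1+(D1+D2)*D3)], D4 in parallel, giving (-8*s^3 + 56*s^2 - 76*s - 15)/(16*s^3 - 96*s^2 + 48*s + 6)
No further cancellation is possible in the step-3 result, so that is T(s). Its denominator becomes monic after dividing by the leading coefficient 16.

Hence the answer: s^3 - 6*s^2 + 3*s + 3/8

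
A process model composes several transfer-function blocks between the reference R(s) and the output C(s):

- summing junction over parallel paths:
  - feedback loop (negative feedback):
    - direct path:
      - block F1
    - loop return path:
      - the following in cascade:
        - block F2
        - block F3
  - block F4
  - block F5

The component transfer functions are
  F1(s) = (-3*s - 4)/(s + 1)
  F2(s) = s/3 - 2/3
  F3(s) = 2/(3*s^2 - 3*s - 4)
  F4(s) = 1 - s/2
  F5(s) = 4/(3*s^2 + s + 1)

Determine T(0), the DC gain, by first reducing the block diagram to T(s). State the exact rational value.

(1) series reduction of F2, F3; result (2*s - 4)/(9*s^2 - 9*s - 12)
(2) collapse the loop (F1 forward, (F2*F3) return); result (-27*s^3 - 9*s^2 + 72*s + 48)/(9*s^3 - 6*s^2 - 17*s + 4)
(3) add [F1/(1+F1*(F2*F3))], F4, F5 (parallel); result (-27*s^6 - 99*s^5 - 78*s^4 + 347*s^3 + 357*s^2 + 74*s + 136)/(54*s^5 - 18*s^4 - 96*s^3 - 22*s^2 - 26*s + 8)
That last expression is T(s); at s = 0 only the constant terms survive, so T(0) = 136/8 = 17.

Therefore the answer is 17.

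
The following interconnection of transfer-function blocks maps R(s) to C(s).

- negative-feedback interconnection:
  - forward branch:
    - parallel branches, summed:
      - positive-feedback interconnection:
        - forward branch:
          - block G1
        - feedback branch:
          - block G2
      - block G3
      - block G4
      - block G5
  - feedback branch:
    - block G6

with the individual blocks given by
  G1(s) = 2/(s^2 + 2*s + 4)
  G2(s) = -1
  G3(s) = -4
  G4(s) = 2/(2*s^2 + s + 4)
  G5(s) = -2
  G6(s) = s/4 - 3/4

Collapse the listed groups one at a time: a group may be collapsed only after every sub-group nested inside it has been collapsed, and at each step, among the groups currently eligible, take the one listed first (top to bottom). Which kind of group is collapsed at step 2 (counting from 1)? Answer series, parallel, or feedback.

Answer: parallel

Working:
Step 1. reduce the feedback loop with forward G1 and return G2
Step 2. combine [G1/(1-G1*G2)], G3, G4, G5 in parallel
Step 3. close the feedback loop around ([G1/(1-G1*G2)]+G3+G4+G5), G6
At step 2 the group reduced is parallel.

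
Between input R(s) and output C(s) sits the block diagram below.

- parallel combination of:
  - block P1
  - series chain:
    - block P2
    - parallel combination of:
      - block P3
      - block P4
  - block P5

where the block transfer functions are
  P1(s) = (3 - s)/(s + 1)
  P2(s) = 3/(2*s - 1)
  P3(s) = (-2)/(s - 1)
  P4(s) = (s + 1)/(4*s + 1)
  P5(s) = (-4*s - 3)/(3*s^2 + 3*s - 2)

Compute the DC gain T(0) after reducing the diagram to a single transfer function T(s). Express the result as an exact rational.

(1) add P3, P4 (parallel) -> (s^2 - 8*s - 3)/(4*s^2 - 3*s - 1)
(2) combine P2, (P3+P4) in series -> (3*s^2 - 24*s - 9)/(8*s^3 - 10*s^2 + s + 1)
(3) add P1, (P2*(P3+P4)), P5 (parallel) -> (-24*s^6 + 55*s^5 - 45*s^4 - 281*s^3 + 12*s^2 + 34*s + 9)/(24*s^6 + 18*s^5 - 49*s^4 - 17*s^3 + 27*s^2 - s - 2)
Step 3 gives the overall T(s). Then T(0) = 9/(-2) = -9/2.

Hence the answer: -9/2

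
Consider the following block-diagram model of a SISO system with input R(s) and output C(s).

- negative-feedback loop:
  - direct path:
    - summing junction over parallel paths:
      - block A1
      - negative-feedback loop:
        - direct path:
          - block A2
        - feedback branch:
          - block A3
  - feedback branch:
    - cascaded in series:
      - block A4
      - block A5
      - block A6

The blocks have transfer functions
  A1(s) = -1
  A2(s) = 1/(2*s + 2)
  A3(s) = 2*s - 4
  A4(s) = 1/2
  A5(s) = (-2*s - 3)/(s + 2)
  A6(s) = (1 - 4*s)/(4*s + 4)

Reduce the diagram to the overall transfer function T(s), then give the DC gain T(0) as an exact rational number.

Answer: -48/41

Working:
Step 1 - feedback reduction of A2, A3 gives 1/(4*s - 2)
Step 2 - parallel reduction of A1, [A2/(1+A2*A3)] gives (3 - 4*s)/(4*s - 2)
Step 3 - cascade A4, A5, A6 gives (8*s^2 + 10*s - 3)/(8*s^2 + 24*s + 16)
Step 4 - apply the feedback formula to (A1+[A2/(1+A2*A3)]), (A4*A5*A6) gives (-32*s^3 - 72*s^2 + 8*s + 48)/(64*s^2 + 58*s - 41)
Evaluating the step-4 result (the overall T(s)) at s = 0 gives T(0) = 48/(-41) = -48/41.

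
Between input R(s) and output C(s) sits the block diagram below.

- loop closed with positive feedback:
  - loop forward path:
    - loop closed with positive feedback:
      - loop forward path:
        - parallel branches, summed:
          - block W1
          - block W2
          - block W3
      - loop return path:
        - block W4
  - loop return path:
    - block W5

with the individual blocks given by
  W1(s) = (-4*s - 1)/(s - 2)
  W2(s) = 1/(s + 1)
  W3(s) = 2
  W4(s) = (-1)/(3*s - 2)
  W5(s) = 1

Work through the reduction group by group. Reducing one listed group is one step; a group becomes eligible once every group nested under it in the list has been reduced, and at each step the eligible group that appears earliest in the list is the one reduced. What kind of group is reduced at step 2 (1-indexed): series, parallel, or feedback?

[1] reduce the parallel group W1, W2, W3
[2] reduce the feedback loop with forward (W1+W2+W3) and return W4
[3] apply the feedback formula to [(W1+W2+W3)/(1-(W1+W2+W3)*W4)], W5
Step 2: feedback.

Therefore the answer is feedback.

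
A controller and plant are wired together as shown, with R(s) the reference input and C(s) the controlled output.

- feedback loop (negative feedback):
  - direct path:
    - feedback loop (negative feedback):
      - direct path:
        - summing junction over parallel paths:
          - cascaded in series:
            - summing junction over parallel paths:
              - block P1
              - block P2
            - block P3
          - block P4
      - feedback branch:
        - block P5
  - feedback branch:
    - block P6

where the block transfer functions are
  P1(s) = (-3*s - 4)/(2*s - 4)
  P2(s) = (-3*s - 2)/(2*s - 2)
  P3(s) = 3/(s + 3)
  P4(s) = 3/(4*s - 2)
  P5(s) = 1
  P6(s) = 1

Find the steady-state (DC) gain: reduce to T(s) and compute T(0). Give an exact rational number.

Reducing step by step:

Step 1 - parallel reduction of P1, P2, giving (-6*s^2 + 3*s + 8)/(2*s^2 - 6*s + 4)
Step 2 - multiply (P1+P2), P3 (series), giving (-18*s^2 + 9*s + 24)/(2*s^3 - 14*s + 12)
Step 3 - combine ((P1+P2)*P3), P4 in parallel, giving (-33*s^3 + 36*s^2 + 18*s - 6)/(4*s^4 - 2*s^3 - 28*s^2 + 38*s - 12)
Step 4 - collapse the loop ((((P1+P2)*P3)+P4) forward, P5 return), giving (-33*s^3 + 36*s^2 + 18*s - 6)/(4*s^4 - 35*s^3 + 8*s^2 + 56*s - 18)
Step 5 - feedback reduction of [(((P1+P2)*P3)+P4)/(1+(((P1+P2)*P3)+P4)*P5)], P6, giving (-33*s^3 + 36*s^2 + 18*s - 6)/(4*s^4 - 68*s^3 + 44*s^2 + 74*s - 24)
Evaluating the step-5 result (the overall T(s)) at s = 0 gives T(0) = -6/(-24) = 1/4.

Answer: 1/4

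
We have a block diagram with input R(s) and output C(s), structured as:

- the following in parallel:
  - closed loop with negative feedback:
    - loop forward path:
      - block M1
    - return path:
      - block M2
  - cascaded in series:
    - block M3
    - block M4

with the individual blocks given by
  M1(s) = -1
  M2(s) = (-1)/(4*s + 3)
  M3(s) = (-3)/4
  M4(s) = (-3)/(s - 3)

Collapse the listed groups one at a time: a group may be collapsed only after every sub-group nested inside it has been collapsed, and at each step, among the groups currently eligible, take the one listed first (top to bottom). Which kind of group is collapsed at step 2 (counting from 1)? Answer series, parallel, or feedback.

Answer: series

Working:
Step 1. collapse the loop (M1 forward, M2 return)
Step 2. series reduction of M3, M4
Step 3. combine [M1/(1+M1*M2)], (M3*M4) in parallel
So the answer for step 2 is series.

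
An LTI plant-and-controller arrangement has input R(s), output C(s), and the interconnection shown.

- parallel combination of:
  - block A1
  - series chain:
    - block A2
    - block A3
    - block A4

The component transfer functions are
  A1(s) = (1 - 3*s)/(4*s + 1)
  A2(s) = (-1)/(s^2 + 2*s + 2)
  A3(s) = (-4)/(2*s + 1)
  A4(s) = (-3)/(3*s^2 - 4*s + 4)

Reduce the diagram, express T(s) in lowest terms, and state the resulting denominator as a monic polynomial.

Step 1. reduce the series chain A2, A3, A4, giving (-12)/(6*s^5 + 7*s^4 + 6*s^3 + 2*s^2 + 16*s + 8)
Step 2. add A1, (A2*A3*A4) (parallel), giving (-18*s^6 - 15*s^5 - 11*s^4 - 46*s^2 - 56*s - 4)/(24*s^6 + 34*s^5 + 31*s^4 + 14*s^3 + 66*s^2 + 48*s + 8)
No further cancellation is possible in the step-2 result, so that is T(s). Its denominator becomes monic after dividing by the leading coefficient 24.

Hence the answer: s^6 + 17*s^5/12 + 31*s^4/24 + 7*s^3/12 + 11*s^2/4 + 2*s + 1/3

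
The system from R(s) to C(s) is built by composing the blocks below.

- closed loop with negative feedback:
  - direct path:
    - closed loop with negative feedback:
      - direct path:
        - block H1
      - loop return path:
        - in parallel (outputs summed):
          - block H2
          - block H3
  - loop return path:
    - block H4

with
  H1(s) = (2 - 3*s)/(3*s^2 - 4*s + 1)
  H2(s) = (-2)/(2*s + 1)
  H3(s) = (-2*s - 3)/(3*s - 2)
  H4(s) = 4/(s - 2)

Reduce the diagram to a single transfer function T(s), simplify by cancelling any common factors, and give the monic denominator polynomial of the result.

[1] reduce the parallel group H2, H3 gives (-4*s^2 - 14*s + 1)/(6*s^2 - s - 2)
[2] apply the feedback formula to H1, (H2+H3) gives (-6*s^2 + s + 2)/(6*s^3 - s^2 + 12*s)
[3] apply the feedback formula to [H1/(1+H1*(H2+H3))], H4 gives (-6*s^3 + 13*s^2 - 4)/(6*s^4 - 13*s^3 - 10*s^2 - 20*s + 8)
No further cancellation is possible in the step-3 result, so that is T(s). Its denominator becomes monic after dividing by the leading coefficient 6.

Therefore the answer is s^4 - 13*s^3/6 - 5*s^2/3 - 10*s/3 + 4/3.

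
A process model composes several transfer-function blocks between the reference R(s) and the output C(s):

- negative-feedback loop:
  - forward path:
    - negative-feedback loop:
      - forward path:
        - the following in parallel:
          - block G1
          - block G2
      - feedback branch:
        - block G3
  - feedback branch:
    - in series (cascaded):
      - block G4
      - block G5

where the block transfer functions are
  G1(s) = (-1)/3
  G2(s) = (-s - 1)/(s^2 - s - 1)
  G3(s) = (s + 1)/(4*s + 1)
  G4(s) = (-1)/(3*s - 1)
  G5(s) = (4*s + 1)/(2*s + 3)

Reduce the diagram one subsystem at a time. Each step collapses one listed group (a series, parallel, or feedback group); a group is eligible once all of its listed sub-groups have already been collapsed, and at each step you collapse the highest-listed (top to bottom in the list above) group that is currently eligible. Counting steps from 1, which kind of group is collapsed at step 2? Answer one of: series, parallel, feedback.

(1) parallel reduction of G1, G2
(2) feedback reduction of (G1+G2), G3
(3) cascade G4, G5
(4) close the feedback loop around [(G1+G2)/(1+(G1+G2)*G3)], (G4*G5)
Step 2: feedback.

Final answer: feedback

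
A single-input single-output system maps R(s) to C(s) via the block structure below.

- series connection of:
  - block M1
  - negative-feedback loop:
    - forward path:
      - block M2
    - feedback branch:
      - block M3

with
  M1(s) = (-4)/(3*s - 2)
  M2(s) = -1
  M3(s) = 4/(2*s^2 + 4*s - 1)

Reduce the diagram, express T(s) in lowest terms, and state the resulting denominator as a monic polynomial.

Answer: s^3 + 4*s^2/3 - 23*s/6 + 5/3

Working:
(1) close the feedback loop around M2, M3 gives (-2*s^2 - 4*s + 1)/(2*s^2 + 4*s - 5)
(2) reduce the series chain M1, [M2/(1+M2*M3)] gives (8*s^2 + 16*s - 4)/(6*s^3 + 8*s^2 - 23*s + 10)
Step 2 gives the fully reduced T(s), with no common factor left to cancel. The denominator's leading coefficient is 6, so divide each of its coefficients by 6 to get the monic form.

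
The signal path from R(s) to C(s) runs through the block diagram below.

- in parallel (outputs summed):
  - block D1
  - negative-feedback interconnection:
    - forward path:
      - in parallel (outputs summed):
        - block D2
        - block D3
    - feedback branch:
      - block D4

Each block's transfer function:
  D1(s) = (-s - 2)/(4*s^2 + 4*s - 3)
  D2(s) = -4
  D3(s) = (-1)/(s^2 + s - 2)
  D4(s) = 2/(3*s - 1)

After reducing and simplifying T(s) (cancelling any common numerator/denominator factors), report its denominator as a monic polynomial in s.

Answer: s^5 - s^4 - 31*s^3/4 + 11*s^2/6 + 109*s/12 - 4

Working:
[1] combine D2, D3 in parallel; result (-4*s^2 - 4*s + 7)/(s^2 + s - 2)
[2] collapse the loop ((D2+D3) forward, D4 return); result (-12*s^3 - 8*s^2 + 25*s - 7)/(3*s^3 - 6*s^2 - 15*s + 16)
[3] parallel reduction of D1, [(D2+D3)/(1+(D2+D3)*D4)]; result (-48*s^5 - 83*s^4 + 104*s^3 + 123*s^2 - 89*s - 11)/(12*s^5 - 12*s^4 - 93*s^3 + 22*s^2 + 109*s - 48)
T(s) is the step-3 result (common factors already cancelled). Leading coefficient of the denominator: 12. Divide through by 12 for the monic polynomial.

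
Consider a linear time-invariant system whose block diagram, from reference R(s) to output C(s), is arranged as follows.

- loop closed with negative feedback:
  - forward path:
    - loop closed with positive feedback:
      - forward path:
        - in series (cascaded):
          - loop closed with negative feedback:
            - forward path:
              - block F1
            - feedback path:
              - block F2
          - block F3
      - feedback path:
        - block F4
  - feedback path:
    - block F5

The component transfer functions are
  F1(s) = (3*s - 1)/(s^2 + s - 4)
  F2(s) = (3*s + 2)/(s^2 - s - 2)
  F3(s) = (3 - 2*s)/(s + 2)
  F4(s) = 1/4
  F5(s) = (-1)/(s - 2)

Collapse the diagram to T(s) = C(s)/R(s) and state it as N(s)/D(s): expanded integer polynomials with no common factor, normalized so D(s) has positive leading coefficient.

Step 1 - collapse the loop (F1 forward, F2 return) gives (3*s^3 - 4*s^2 - 5*s + 2)/(s^4 + 2*s^2 + 5*s + 6)
Step 2 - series reduction of [F1/(1+F1*F2)], F3 gives (-6*s^4 + 17*s^3 - 2*s^2 - 19*s + 6)/(s^5 + 2*s^4 + 2*s^3 + 9*s^2 + 16*s + 12)
Step 3 - close the feedback loop around ([F1/(1+F1*F2)]*F3), F4 gives (-24*s^4 + 68*s^3 - 8*s^2 - 76*s + 24)/(4*s^5 + 14*s^4 - 9*s^3 + 38*s^2 + 83*s + 42)
Step 4 - close the feedback loop around [([F1/(1+F1*F2)]*F3)/(1-([F1/(1+F1*F2)]*F3)*F4)], F5, which is the overall transfer function T(s) = C(s)/R(s) in lowest terms

Therefore the answer is (-24*s^4 + 68*s^3 - 8*s^2 - 76*s + 24)/(4*s^5 + 14*s^4 + 15*s^3 + 18*s^2 + 51*s + 54).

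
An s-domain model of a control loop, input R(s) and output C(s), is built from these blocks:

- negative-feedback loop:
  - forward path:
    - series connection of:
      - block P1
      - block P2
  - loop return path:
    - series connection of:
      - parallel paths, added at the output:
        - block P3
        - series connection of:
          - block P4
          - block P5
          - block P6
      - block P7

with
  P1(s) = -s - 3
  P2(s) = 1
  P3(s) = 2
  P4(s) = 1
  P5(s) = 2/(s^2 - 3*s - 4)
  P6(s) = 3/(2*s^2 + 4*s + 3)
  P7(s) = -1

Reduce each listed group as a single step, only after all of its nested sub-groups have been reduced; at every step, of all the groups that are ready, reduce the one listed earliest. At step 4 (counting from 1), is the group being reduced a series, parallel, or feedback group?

Answer: series

Working:
Step 1. series reduction of P1, P2
Step 2. multiply P4, P5, P6 (series)
Step 3. sum the parallel branches P3, (P4*P5*P6)
Step 4. multiply (P3+(P4*P5*P6)), P7 (series)
Step 5. reduce the feedback loop with forward (P1*P2) and return ((P3+(P4*P5*P6))*P7)
So the answer for step 4 is series.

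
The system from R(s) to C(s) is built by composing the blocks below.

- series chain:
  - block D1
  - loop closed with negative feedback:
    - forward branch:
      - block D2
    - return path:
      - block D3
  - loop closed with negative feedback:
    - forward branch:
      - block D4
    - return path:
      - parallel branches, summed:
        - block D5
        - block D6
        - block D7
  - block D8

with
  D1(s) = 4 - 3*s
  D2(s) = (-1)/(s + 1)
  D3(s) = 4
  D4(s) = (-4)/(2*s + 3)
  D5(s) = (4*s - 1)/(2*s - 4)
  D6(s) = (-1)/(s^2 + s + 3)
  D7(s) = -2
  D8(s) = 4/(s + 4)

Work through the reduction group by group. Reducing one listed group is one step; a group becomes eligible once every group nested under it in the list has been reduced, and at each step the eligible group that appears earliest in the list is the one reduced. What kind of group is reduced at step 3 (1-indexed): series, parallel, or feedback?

The answer is feedback.

Reasoning:
1. apply the feedback formula to D2, D3
2. add D5, D6, D7 (parallel)
3. apply the feedback formula to D4, (D5+D6+D7)
4. reduce the series chain D1, [D2/(1+D2*D3)], [D4/(1+D4*(D5+D6+D7))], D8
Step 3 collapses a feedback group.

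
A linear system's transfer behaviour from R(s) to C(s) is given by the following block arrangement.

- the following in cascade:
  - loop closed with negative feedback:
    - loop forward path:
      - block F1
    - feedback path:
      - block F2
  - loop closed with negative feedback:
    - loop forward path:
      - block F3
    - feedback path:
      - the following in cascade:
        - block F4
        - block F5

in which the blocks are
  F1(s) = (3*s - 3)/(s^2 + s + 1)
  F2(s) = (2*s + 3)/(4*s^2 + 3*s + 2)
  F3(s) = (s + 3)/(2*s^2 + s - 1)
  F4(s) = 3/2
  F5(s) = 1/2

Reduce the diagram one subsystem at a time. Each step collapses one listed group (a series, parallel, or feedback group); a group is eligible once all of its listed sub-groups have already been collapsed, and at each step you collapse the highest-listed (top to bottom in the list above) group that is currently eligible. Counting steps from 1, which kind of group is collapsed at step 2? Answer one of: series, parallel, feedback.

The answer is series.

Reasoning:
Step 1. collapse the loop (F1 forward, F2 return)
Step 2. series reduction of F4, F5
Step 3. feedback reduction of F3, (F4*F5)
Step 4. series reduction of [F1/(1+F1*F2)], [F3/(1+F3*(F4*F5))]
So the answer for step 2 is series.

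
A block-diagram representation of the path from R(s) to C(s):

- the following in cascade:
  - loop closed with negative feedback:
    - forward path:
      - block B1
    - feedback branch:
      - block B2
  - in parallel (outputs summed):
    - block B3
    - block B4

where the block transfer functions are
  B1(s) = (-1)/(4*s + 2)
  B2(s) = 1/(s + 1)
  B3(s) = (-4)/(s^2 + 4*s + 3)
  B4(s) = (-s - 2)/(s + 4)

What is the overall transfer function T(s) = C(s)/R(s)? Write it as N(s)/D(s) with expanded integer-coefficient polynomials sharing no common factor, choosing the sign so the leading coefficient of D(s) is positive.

The answer is (s^3 + 6*s^2 + 15*s + 22)/(4*s^4 + 34*s^3 + 91*s^2 + 79*s + 12).

Reasoning:
Step 1 - apply the feedback formula to B1, B2: (-s - 1)/(4*s^2 + 6*s + 1)
Step 2 - add B3, B4 (parallel): (-s^3 - 6*s^2 - 15*s - 22)/(s^3 + 8*s^2 + 19*s + 12)
Step 3 - multiply [B1/(1+B1*B2)], (B3+B4) (series): this yields T(s), and no further normalization is needed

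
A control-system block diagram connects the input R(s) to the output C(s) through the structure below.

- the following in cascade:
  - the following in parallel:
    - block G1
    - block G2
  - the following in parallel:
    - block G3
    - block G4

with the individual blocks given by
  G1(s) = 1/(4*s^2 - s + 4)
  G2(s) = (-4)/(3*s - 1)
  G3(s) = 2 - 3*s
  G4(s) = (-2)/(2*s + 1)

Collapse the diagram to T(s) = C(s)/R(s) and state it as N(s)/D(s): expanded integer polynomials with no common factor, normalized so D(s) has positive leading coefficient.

Step 1. reduce the parallel group G1, G2 = (-16*s^2 + 7*s - 17)/(12*s^3 - 7*s^2 + 13*s - 4)
Step 2. reduce the parallel group G3, G4 = (-6*s^2 + s)/(2*s + 1)
Step 3. reduce the series chain (G1+G2), (G3+G4); the result is T(s) itself (integer coefficients, no common factor, positive leading denominator coefficient)

Final answer: (96*s^4 - 58*s^3 + 109*s^2 - 17*s)/(24*s^4 - 2*s^3 + 19*s^2 + 5*s - 4)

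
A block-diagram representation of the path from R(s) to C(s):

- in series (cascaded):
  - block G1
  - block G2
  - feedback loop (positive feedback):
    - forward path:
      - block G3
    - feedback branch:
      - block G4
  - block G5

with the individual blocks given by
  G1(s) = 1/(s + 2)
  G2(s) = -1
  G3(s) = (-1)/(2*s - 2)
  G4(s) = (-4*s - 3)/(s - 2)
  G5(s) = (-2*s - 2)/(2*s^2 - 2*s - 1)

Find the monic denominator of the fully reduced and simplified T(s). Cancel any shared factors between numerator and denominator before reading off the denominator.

Step 1: collapse the loop (G3 forward, G4 return) gives (2 - s)/(2*s^2 - 10*s + 1)
Step 2: reduce the series chain G1, G2, [G3/(1-G3*G4)], G5 gives (-2*s^2 + 2*s + 4)/(4*s^5 - 16*s^4 - 28*s^3 + 48*s^2 + 15*s - 2)
Step 2 gives the fully reduced T(s), with no common factor left to cancel. The denominator's leading coefficient is 4, so divide each of its coefficients by 4 to get the monic form.

Answer: s^5 - 4*s^4 - 7*s^3 + 12*s^2 + 15*s/4 - 1/2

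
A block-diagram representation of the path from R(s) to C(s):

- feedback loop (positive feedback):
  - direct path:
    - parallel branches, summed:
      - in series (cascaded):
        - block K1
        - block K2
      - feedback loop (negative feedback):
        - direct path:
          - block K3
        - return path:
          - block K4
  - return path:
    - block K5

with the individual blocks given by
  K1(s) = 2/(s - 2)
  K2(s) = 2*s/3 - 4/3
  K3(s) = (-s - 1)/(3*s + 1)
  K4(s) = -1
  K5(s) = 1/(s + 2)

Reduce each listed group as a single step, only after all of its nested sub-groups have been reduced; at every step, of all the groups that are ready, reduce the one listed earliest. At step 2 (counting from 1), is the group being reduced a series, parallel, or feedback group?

Step 1: combine K1, K2 in series
Step 2: close the feedback loop around K3, K4
Step 3: combine (K1*K2), [K3/(1+K3*K4)] in parallel
Step 4: apply the feedback formula to ((K1*K2)+[K3/(1+K3*K4)]), K5
Step 2: feedback.

Therefore the answer is feedback.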